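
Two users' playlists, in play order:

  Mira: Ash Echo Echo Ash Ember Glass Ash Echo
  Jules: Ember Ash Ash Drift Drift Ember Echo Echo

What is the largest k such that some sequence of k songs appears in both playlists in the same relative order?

4

Taking Ash [1,2], then Ash [4,3], then Ember [5,6], then Echo [8,8] gives a common subsequence of length 4. Since dp[8][8] = 4, nothing longer is possible.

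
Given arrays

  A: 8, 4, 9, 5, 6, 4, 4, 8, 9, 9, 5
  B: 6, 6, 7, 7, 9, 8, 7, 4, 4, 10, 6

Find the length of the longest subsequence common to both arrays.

Pick 8 at A[1]=B[6], then 4 at A[2]=B[9], then 6 at A[5]=B[11]; all 3 values appear in both, in order. The LCS DP gives dp[11][11] = 3, so this is optimal.

3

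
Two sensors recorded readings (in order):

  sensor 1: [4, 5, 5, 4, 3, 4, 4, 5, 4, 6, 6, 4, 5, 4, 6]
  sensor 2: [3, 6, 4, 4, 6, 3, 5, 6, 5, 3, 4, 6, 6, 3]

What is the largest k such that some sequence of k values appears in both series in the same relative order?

8

Pick 4 at sensor 1[1]=sensor 2[3], 4 at sensor 1[4]=sensor 2[4], 3 at sensor 1[5]=sensor 2[6], 5 at sensor 1[8]=sensor 2[7], 6 at sensor 1[11]=sensor 2[8], 5 at sensor 1[13]=sensor 2[9], 4 at sensor 1[14]=sensor 2[11], 6 at sensor 1[15]=sensor 2[13]; all 8 values appear in both, in order, and the DP table's final entry dp[15][14] is also 8, so no common subsequence is longer.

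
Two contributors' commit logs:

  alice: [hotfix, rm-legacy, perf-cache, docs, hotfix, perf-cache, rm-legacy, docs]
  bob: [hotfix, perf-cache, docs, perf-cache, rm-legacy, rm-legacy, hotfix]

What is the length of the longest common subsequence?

5

One common subsequence of length 5: hotfix at alice[1]=bob[1], then perf-cache at alice[3]=bob[2], then docs at alice[4]=bob[3], then perf-cache at alice[6]=bob[4], then rm-legacy at alice[7]=bob[6], and the DP table's final entry dp[8][7] is also 5, so no common subsequence is longer.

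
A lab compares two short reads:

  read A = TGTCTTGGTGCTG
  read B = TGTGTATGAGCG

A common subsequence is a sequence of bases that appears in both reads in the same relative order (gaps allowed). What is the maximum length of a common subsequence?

Match T [1,1], then G [2,2], then T [3,3], then T [5,5], then T [6,7], then G [7,8], then G [10,10], then C [11,11], then G [13,12] — 9 bases in the same relative order in both. dp[13][12] = 9 confirms this is the maximum.

9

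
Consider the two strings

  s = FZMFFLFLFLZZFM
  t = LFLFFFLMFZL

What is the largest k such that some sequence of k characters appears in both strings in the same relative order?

7

Match F at s[1]=t[2], F at s[4]=t[4], F at s[5]=t[5], F at s[7]=t[6], L at s[8]=t[7], F at s[9]=t[9], L at s[10]=t[11] — 7 characters in the same relative order in both, and the DP table's final entry dp[14][11] is also 7, so no common subsequence is longer.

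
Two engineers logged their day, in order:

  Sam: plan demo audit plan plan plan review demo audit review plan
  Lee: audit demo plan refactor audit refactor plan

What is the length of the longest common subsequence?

Taking demo (Sam #2, Lee #2); then plan (Sam #4, Lee #3); then audit (Sam #9, Lee #5); then plan (Sam #11, Lee #7) gives a common subsequence of length 4. dp[11][7] = 4 confirms this is the maximum.

4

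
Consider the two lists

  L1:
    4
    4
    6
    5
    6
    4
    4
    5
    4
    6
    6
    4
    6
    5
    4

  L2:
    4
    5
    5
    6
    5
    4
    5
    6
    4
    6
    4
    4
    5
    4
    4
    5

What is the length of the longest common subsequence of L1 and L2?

Pick 4 at L1[1]=L2[1] → 4 at L1[2]=L2[6] → 6 at L1[3]=L2[8] → 6 at L1[5]=L2[10] → 4 at L1[6]=L2[11] → 4 at L1[7]=L2[12] → 5 at L1[8]=L2[13] → 4 at L1[9]=L2[14] → 4 at L1[12]=L2[15] → 5 at L1[14]=L2[16]; all 10 values appear in both, in order. dp[15][16] = 10 confirms this is the maximum.

10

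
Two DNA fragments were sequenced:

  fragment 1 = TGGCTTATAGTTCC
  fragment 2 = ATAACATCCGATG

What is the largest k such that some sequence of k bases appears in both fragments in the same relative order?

Pick T [1,2] → C [4,5] → T [5,7] → A [7,11] → T [8,12] → G [10,13]; all 6 bases appear in both, in order, and the DP table's final entry dp[14][13] is also 6, so no common subsequence is longer.

6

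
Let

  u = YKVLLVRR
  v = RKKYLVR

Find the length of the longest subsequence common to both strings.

4

Match Y at u[1]=v[4] → L at u[5]=v[5] → V at u[6]=v[6] → R at u[8]=v[7] — 4 characters in the same relative order in both. Since dp[8][7] = 4, nothing longer is possible.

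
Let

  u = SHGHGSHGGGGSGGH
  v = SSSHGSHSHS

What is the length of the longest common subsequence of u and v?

7

Match S at u[1]=v[3] → H at u[2]=v[4] → G at u[3]=v[5] → H at u[4]=v[7] → S at u[6]=v[8] → H at u[7]=v[9] → S at u[12]=v[10] — 7 characters in the same relative order in both, and the DP table's final entry dp[15][10] is also 7, so no common subsequence is longer.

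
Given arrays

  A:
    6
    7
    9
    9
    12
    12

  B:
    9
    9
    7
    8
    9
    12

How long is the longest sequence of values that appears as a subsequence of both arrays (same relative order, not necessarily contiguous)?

One common subsequence of length 3: 7 (A #2, B #3), then 9 (A #4, B #5), then 12 (A #6, B #6). Since dp[6][6] = 3, nothing longer is possible.

3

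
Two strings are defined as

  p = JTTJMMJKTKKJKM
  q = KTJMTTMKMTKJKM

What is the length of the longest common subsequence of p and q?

10

Pick J [1,3] → T [2,5] → T [3,6] → M [5,7] → M [6,9] → T [9,10] → K [11,11] → J [12,12] → K [13,13] → M [14,14]; all 10 characters appear in both, in order, and the DP table's final entry dp[14][14] is also 10, so no common subsequence is longer.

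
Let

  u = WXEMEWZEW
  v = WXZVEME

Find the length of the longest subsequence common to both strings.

Taking W (u #1, v #1) → X (u #2, v #2) → E (u #3, v #5) → M (u #4, v #6) → E (u #8, v #7) gives a common subsequence of length 5, and the DP table's final entry dp[9][7] is also 5, so no common subsequence is longer.

5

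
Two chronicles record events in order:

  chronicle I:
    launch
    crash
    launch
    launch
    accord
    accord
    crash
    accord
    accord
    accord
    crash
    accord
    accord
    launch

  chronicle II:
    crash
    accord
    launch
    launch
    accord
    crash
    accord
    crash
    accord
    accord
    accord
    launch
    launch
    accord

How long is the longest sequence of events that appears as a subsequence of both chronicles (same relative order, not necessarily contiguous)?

Pick crash (chronicle I #2, chronicle II #1), launch (chronicle I #3, chronicle II #3), launch (chronicle I #4, chronicle II #4), accord (chronicle I #5, chronicle II #5), accord (chronicle I #6, chronicle II #7), crash (chronicle I #7, chronicle II #8), accord (chronicle I #8, chronicle II #9), accord (chronicle I #9, chronicle II #10), accord (chronicle I #10, chronicle II #11), accord (chronicle I #13, chronicle II #14); all 10 events appear in both, in order, and the DP table's final entry dp[14][14] is also 10, so no common subsequence is longer.

10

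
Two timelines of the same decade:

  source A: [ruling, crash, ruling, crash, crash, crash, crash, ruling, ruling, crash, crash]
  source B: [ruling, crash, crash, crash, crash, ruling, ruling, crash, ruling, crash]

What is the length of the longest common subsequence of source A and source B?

9

Pick ruling [3,1], crash [4,2], crash [5,3], crash [6,4], crash [7,5], ruling [8,6], ruling [9,7], crash [10,8], crash [11,10]; all 9 events appear in both, in order, and the DP table's final entry dp[11][10] is also 9, so no common subsequence is longer.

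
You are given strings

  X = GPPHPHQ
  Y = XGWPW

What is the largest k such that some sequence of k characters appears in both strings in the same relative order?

Let dp[i][j] be the LCS length of the first i characters of X and the first j characters of Y. dp[i][j] = dp[i-1][j-1]+1 when the i-th and j-th characters match, else max(dp[i-1][j], dp[i][j-1]).
    ·  X  G  W  P  W
 ·  0  0  0  0  0  0
 G  0  0  1  1  1  1
 P  0  0  1  1  2  2
 P  0  0  1  1  2  2
 H  0  0  1  1  2  2
 P  0  0  1  1  2  2
 H  0  0  1  1  2  2
 Q  0  0  1  1  2  2
dp[7][5] = 2. One LCS (by backtracking along matches): GP.

2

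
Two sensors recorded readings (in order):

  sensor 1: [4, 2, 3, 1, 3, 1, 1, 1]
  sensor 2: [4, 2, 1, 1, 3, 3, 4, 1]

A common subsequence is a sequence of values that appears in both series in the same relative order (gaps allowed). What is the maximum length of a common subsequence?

Let dp[i][j] be the LCS length of the first i values of sensor 1 and the first j values of sensor 2. dp[i][j] = dp[i-1][j-1]+1 when the i-th and j-th values match, else max(dp[i-1][j], dp[i][j-1]).
    ·  4  2  1  1  3  3  4  1
 ·  0  0  0  0  0  0  0  0  0
 4  0  1  1  1  1  1  1  1  1
 2  0  1  2  2  2  2  2  2  2
 3  0  1  2  2  2  3  3  3  3
 1  0  1  2  3  3  3  3  3  4
 3  0  1  2  3  3  4  4  4  4
 1  0  1  2  3  4  4  4  4  5
 1  0  1  2  3  4  4  4  4  5
 1  0  1  2  3  4  4  4  4  5
dp[8][8] = 5. One LCS (by backtracking along matches): 4, 2, 3, 3, 1.

5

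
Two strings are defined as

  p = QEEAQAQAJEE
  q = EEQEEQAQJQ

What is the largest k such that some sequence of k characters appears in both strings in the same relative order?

7

Let dp[i][j] be the LCS length of the first i characters of p and the first j characters of q. dp[i][j] = dp[i-1][j-1]+1 when the i-th and j-th characters match, else max(dp[i-1][j], dp[i][j-1]).
    ·  E  E  Q  E  E  Q  A  Q  J  Q
 ·  0  0  0  0  0  0  0  0  0  0  0
 Q  0  0  0  1  1  1  1  1  1  1  1
 E  0  1  1  1  2  2  2  2  2  2  2
 E  0  1  2  2  2  3  3  3  3  3  3
 A  0  1  2  2  2  3  3  4  4  4  4
 Q  0  1  2  3  3  3  4  4  5  5  5
 A  0  1  2  3  3  3  4  5  5  5  5
 Q  0  1  2  3  3  3  4  5  6  6  6
 A  0  1  2  3  3  3  4  5  6  6  6
 J  0  1  2  3  3  3  4  5  6  7  7
 E  0  1  2  3  4  4  4  5  6  7  7
 E  0  1  2  3  4  5  5  5  6  7  7
dp[11][10] = 7. One LCS (by backtracking along matches): QEEQAQJ.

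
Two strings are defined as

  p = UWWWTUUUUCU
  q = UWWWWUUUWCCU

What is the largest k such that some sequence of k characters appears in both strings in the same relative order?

Let dp[i][j] be the LCS length of the first i characters of p and the first j characters of q. dp[i][j] = dp[i-1][j-1]+1 when the i-th and j-th characters match, else max(dp[i-1][j], dp[i][j-1]).
    ·  U  W  W  W  W  U  U  U  W  C  C  U
 ·  0  0  0  0  0  0  0  0  0  0  0  0  0
 U  0  1  1  1  1  1  1  1  1  1  1  1  1
 W  0  1  2  2  2  2  2  2  2  2  2  2  2
 W  0  1  2  3  3  3  3  3  3  3  3  3  3
 W  0  1  2  3  4  4  4  4  4  4  4  4  4
 T  0  1  2  3  4  4  4  4  4  4  4  4  4
 U  0  1  2  3  4  4  5  5  5  5  5  5  5
 U  0  1  2  3  4  4  5  6  6  6  6  6  6
 U  0  1  2  3  4  4  5  6  7  7  7  7  7
 U  0  1  2  3  4  4  5  6  7  7  7  7  8
 C  0  1  2  3  4  4  5  6  7  7  8  8  8
 U  0  1  2  3  4  4  5  6  7  7  8  8  9
dp[11][12] = 9. One LCS (by backtracking along matches): UWWWUUUCU.

9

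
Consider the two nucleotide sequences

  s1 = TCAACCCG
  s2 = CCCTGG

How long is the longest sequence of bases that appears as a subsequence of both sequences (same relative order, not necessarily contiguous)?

4

Match C [2,1], then C [5,2], then C [6,3], then G [8,6] — 4 bases in the same relative order in both. Since dp[8][6] = 4, nothing longer is possible.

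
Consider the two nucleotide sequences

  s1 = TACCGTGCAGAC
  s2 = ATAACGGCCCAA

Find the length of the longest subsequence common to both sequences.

One common subsequence of length 8: T (s1 #1, s2 #2), A (s1 #2, s2 #4), C (s1 #4, s2 #5), G (s1 #5, s2 #6), G (s1 #7, s2 #7), C (s1 #8, s2 #10), A (s1 #9, s2 #11), A (s1 #11, s2 #12). The LCS DP gives dp[12][12] = 8, so this is optimal.

8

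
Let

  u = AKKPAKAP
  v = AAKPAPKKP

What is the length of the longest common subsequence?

Match A at u[1]=v[2] → K at u[3]=v[3] → P at u[4]=v[4] → A at u[5]=v[5] → K at u[6]=v[8] → P at u[8]=v[9] — 6 characters in the same relative order in both, and the DP table's final entry dp[8][9] is also 6, so no common subsequence is longer.

6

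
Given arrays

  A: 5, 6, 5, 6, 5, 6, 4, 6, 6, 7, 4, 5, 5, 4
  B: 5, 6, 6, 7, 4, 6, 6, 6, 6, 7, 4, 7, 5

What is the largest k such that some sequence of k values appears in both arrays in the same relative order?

Match 5 (A #1, B #1); then 6 (A #2, B #3); then 6 (A #4, B #6); then 6 (A #6, B #7); then 6 (A #8, B #8); then 6 (A #9, B #9); then 7 (A #10, B #10); then 4 (A #11, B #11); then 5 (A #13, B #13) — 9 values in the same relative order in both. dp[14][13] = 9 confirms this is the maximum.

9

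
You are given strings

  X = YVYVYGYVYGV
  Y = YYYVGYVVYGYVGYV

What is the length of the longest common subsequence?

10

Taking Y [1,3], then V [2,4], then Y [3,6], then V [4,8], then Y [5,9], then G [6,10], then Y [7,11], then V [8,12], then Y [9,14], then V [11,15] gives a common subsequence of length 10. The LCS DP gives dp[11][15] = 10, so this is optimal.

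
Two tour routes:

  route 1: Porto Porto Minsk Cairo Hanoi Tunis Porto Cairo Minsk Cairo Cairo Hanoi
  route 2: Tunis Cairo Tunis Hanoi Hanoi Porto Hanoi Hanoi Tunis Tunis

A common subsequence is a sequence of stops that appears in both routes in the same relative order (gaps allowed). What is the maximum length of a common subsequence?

One common subsequence of length 4: Cairo [4,2] → Hanoi [5,5] → Porto [7,6] → Hanoi [12,8]. The LCS DP gives dp[12][10] = 4, so this is optimal.

4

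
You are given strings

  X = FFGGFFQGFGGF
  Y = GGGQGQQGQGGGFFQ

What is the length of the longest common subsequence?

7

One common subsequence of length 7: G at X[3]=Y[5], G at X[4]=Y[8], Q at X[7]=Y[9], G at X[8]=Y[10], G at X[10]=Y[11], G at X[11]=Y[12], F at X[12]=Y[14]. Since dp[12][15] = 7, nothing longer is possible.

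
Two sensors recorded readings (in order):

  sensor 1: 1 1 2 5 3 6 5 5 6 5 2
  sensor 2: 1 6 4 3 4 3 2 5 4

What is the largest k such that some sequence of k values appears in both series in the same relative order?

3

Pick 1 at sensor 1[1]=sensor 2[1], then 2 at sensor 1[3]=sensor 2[7], then 5 at sensor 1[4]=sensor 2[8]; all 3 values appear in both, in order. dp[11][9] = 3 confirms this is the maximum.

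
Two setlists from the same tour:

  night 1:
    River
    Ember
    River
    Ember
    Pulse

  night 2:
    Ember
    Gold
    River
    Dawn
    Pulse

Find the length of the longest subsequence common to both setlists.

3

Taking Ember at night 1[2]=night 2[1]; then River at night 1[3]=night 2[3]; then Pulse at night 1[5]=night 2[5] gives a common subsequence of length 3. The LCS DP gives dp[5][5] = 3, so this is optimal.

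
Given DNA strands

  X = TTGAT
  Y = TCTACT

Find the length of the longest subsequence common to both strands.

4

One common subsequence of length 4: T (X #1, Y #1), then T (X #2, Y #3), then A (X #4, Y #4), then T (X #5, Y #6), and the DP table's final entry dp[5][6] is also 4, so no common subsequence is longer.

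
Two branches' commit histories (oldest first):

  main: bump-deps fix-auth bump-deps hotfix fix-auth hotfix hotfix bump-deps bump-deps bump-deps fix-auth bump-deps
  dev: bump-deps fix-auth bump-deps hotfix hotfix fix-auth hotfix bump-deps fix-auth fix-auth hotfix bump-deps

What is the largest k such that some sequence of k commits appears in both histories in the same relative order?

One common subsequence of length 9: bump-deps [1,1]; then fix-auth [2,2]; then bump-deps [3,3]; then hotfix [4,5]; then fix-auth [5,6]; then hotfix [7,7]; then bump-deps [8,8]; then fix-auth [11,10]; then bump-deps [12,12]. Since dp[12][12] = 9, nothing longer is possible.

9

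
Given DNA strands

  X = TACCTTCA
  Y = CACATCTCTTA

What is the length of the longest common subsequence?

Match T [1,5], then C [3,6], then C [4,8], then T [5,9], then T [6,10], then A [8,11] — 6 bases in the same relative order in both, and the DP table's final entry dp[8][11] is also 6, so no common subsequence is longer.

6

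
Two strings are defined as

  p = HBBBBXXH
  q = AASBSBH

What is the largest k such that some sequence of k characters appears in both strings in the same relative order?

Let dp[i][j] be the LCS length of the first i characters of p and the first j characters of q. dp[i][j] = dp[i-1][j-1]+1 when the i-th and j-th characters match, else max(dp[i-1][j], dp[i][j-1]).
    ·  A  A  S  B  S  B  H
 ·  0  0  0  0  0  0  0  0
 H  0  0  0  0  0  0  0  1
 B  0  0  0  0  1  1  1  1
 B  0  0  0  0  1  1  2  2
 B  0  0  0  0  1  1  2  2
 B  0  0  0  0  1  1  2  2
 X  0  0  0  0  1  1  2  2
 X  0  0  0  0  1  1  2  2
 H  0  0  0  0  1  1  2  3
dp[8][7] = 3. One LCS (by backtracking along matches): BBH.

3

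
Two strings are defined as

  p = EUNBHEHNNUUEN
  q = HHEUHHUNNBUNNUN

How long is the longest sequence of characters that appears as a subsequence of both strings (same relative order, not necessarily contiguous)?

One common subsequence of length 9: E [1,3], then U [2,4], then H [5,5], then H [7,6], then N [8,8], then N [9,9], then U [10,11], then U [11,14], then N [13,15]. dp[13][15] = 9 confirms this is the maximum.

9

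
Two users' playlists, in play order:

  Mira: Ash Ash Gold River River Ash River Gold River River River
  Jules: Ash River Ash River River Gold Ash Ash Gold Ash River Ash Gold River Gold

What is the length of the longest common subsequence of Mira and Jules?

8

One common subsequence of length 8: Ash [1,1], Ash [2,3], River [4,4], River [5,5], Ash [6,10], River [7,11], Gold [8,13], River [9,14]. Since dp[11][15] = 8, nothing longer is possible.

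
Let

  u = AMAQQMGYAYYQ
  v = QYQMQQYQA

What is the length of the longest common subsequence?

5

One common subsequence of length 5: M (u #2, v #4), Q (u #4, v #5), Q (u #5, v #6), Y (u #8, v #7), A (u #9, v #9), and the DP table's final entry dp[12][9] is also 5, so no common subsequence is longer.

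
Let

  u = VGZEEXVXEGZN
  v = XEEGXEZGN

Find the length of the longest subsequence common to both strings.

6

One common subsequence of length 6: E (u #4, v #2) → E (u #5, v #3) → X (u #8, v #5) → E (u #9, v #6) → G (u #10, v #8) → N (u #12, v #9). Since dp[12][9] = 6, nothing longer is possible.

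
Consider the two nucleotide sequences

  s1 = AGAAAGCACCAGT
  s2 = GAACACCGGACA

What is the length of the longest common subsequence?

Pick G at s1[2]=s2[1] → A at s1[3]=s2[2] → A at s1[4]=s2[3] → A at s1[5]=s2[5] → G at s1[6]=s2[9] → A at s1[8]=s2[10] → C at s1[10]=s2[11] → A at s1[11]=s2[12]; all 8 bases appear in both, in order. The LCS DP gives dp[13][12] = 8, so this is optimal.

8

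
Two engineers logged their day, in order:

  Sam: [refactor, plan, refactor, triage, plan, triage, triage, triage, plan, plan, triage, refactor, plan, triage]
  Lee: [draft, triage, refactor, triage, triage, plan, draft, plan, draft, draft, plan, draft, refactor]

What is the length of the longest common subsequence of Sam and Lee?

6

Match refactor (Sam #1, Lee #3) → triage (Sam #4, Lee #5) → plan (Sam #5, Lee #6) → plan (Sam #9, Lee #8) → plan (Sam #10, Lee #11) → refactor (Sam #12, Lee #13) — 6 tasks in the same relative order in both. The LCS DP gives dp[14][13] = 6, so this is optimal.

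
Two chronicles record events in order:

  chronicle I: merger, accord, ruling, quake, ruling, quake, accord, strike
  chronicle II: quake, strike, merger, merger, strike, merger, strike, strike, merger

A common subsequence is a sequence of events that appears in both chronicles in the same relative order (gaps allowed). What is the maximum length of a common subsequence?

2

Match merger [1,6] → strike [8,8] — 2 events in the same relative order in both, and the DP table's final entry dp[8][9] is also 2, so no common subsequence is longer.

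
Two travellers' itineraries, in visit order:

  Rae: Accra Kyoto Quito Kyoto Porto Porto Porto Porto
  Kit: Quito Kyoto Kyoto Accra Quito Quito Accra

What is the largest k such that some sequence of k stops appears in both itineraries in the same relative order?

Pick Accra at Rae[1]=Kit[4], then Quito at Rae[3]=Kit[6]; all 2 stops appear in both, in order, and the DP table's final entry dp[8][7] is also 2, so no common subsequence is longer.

2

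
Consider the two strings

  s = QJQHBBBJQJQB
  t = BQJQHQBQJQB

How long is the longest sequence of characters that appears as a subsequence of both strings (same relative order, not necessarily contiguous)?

9

Let dp[i][j] be the LCS length of the first i characters of s and the first j characters of t. dp[i][j] = dp[i-1][j-1]+1 when the i-th and j-th characters match, else max(dp[i-1][j], dp[i][j-1]).
    ·  B  Q  J  Q  H  Q  B  Q  J  Q  B
 ·  0  0  0  0  0  0  0  0  0  0  0  0
 Q  0  0  1  1  1  1  1  1  1  1  1  1
 J  0  0  1  2  2  2  2  2  2  2  2  2
 Q  0  0  1  2  3  3  3  3  3  3  3  3
 H  0  0  1  2  3  4  4  4  4  4  4  4
 B  0  1  1  2  3  4  4  5  5  5  5  5
 B  0  1  1  2  3  4  4  5  5  5  5  6
 B  0  1  1  2  3  4  4  5  5  5  5  6
 J  0  1  1  2  3  4  4  5  5  6  6  6
 Q  0  1  2  2  3  4  5  5  6  6  7  7
 J  0  1  2  3  3  4  5  5  6  7  7  7
 Q  0  1  2  3  4  4  5  5  6  7  8  8
 B  0  1  2  3  4  4  5  6  6  7  8  9
dp[12][11] = 9. One LCS (by backtracking along matches): QJQHBQJQB.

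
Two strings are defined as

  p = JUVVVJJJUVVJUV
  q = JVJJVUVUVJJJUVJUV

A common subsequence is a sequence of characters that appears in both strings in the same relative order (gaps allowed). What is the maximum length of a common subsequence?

12

Pick J (p #1, q #4) → U (p #2, q #6) → V (p #3, q #7) → V (p #5, q #9) → J (p #6, q #10) → J (p #7, q #11) → J (p #8, q #12) → U (p #9, q #13) → V (p #11, q #14) → J (p #12, q #15) → U (p #13, q #16) → V (p #14, q #17); all 12 characters appear in both, in order. Since dp[14][17] = 12, nothing longer is possible.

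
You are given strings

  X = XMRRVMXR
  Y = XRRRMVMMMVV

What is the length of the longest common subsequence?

5

Let dp[i][j] be the LCS length of the first i characters of X and the first j characters of Y. dp[i][j] = dp[i-1][j-1]+1 when the i-th and j-th characters match, else max(dp[i-1][j], dp[i][j-1]).
    ·  X  R  R  R  M  V  M  M  M  V  V
 ·  0  0  0  0  0  0  0  0  0  0  0  0
 X  0  1  1  1  1  1  1  1  1  1  1  1
 M  0  1  1  1  1  2  2  2  2  2  2  2
 R  0  1  2  2  2  2  2  2  2  2  2  2
 R  0  1  2  3  3  3  3  3  3  3  3  3
 V  0  1  2  3  3  3  4  4  4  4  4  4
 M  0  1  2  3  3  4  4  5  5  5  5  5
 X  0  1  2  3  3  4  4  5  5  5  5  5
 R  0  1  2  3  4  4  4  5  5  5  5  5
dp[8][11] = 5. One LCS (by backtracking along matches): XRRVM.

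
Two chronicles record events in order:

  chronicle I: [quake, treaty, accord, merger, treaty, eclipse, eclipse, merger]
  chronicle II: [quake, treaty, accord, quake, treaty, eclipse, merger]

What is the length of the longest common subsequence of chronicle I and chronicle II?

Taking quake (chronicle I #1, chronicle II #1); then treaty (chronicle I #2, chronicle II #2); then accord (chronicle I #3, chronicle II #3); then treaty (chronicle I #5, chronicle II #5); then eclipse (chronicle I #7, chronicle II #6); then merger (chronicle I #8, chronicle II #7) gives a common subsequence of length 6. The LCS DP gives dp[8][7] = 6, so this is optimal.

6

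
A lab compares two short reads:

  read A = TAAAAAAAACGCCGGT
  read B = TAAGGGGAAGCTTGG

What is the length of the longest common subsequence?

One common subsequence of length 9: T [1,1], A [2,2], A [3,3], A [8,8], A [9,9], G [11,10], C [12,11], G [14,14], G [15,15]. The LCS DP gives dp[16][15] = 9, so this is optimal.

9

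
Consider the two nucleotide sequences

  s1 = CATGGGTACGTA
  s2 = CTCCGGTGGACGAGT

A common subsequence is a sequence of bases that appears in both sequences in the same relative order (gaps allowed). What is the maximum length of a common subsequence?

Pick C [1,1], then T [3,2], then G [4,6], then G [5,8], then G [6,9], then A [8,10], then C [9,11], then G [10,14], then T [11,15]; all 9 bases appear in both, in order, and the DP table's final entry dp[12][15] is also 9, so no common subsequence is longer.

9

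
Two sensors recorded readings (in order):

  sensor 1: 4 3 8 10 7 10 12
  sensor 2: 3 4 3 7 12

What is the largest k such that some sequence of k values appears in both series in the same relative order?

4

Pick 4 [1,2], then 3 [2,3], then 7 [5,4], then 12 [7,5]; all 4 values appear in both, in order, and the DP table's final entry dp[7][5] is also 4, so no common subsequence is longer.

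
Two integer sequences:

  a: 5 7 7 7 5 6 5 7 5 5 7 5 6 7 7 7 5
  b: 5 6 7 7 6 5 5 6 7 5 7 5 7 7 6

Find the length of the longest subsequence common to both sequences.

Taking 5 at a[1]=b[1] → 7 at a[2]=b[3] → 7 at a[3]=b[4] → 5 at a[5]=b[7] → 6 at a[6]=b[8] → 7 at a[8]=b[9] → 5 at a[10]=b[10] → 7 at a[11]=b[11] → 5 at a[12]=b[12] → 7 at a[14]=b[13] → 7 at a[15]=b[14] gives a common subsequence of length 11, and the DP table's final entry dp[17][15] is also 11, so no common subsequence is longer.

11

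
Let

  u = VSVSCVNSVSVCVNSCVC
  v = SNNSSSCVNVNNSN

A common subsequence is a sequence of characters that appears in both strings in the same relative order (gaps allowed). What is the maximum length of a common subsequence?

8

Taking S [2,5], S [4,6], C [5,7], V [6,8], N [7,9], V [9,10], S [10,13], N [14,14] gives a common subsequence of length 8, and the DP table's final entry dp[18][14] is also 8, so no common subsequence is longer.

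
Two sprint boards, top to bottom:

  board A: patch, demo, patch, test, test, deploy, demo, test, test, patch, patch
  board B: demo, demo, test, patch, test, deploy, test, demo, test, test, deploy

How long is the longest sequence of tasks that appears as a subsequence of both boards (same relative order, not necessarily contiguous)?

7

Taking demo (board A #2, board B #2), then patch (board A #3, board B #4), then test (board A #4, board B #5), then test (board A #5, board B #7), then demo (board A #7, board B #8), then test (board A #8, board B #9), then test (board A #9, board B #10) gives a common subsequence of length 7. dp[11][11] = 7 confirms this is the maximum.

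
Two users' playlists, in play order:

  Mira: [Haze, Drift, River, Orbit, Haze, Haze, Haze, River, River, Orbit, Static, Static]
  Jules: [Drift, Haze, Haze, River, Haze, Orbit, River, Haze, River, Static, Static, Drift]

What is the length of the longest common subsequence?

8

One common subsequence of length 8: Drift (Mira #2, Jules #1), then Haze (Mira #5, Jules #2), then Haze (Mira #6, Jules #3), then Haze (Mira #7, Jules #5), then River (Mira #8, Jules #7), then River (Mira #9, Jules #9), then Static (Mira #11, Jules #10), then Static (Mira #12, Jules #11), and the DP table's final entry dp[12][12] is also 8, so no common subsequence is longer.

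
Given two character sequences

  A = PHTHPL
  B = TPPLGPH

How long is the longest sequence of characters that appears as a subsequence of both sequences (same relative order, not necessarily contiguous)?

Let dp[i][j] be the LCS length of the first i characters of A and the first j characters of B. dp[i][j] = dp[i-1][j-1]+1 when the i-th and j-th characters match, else max(dp[i-1][j], dp[i][j-1]).
    ·  T  P  P  L  G  P  H
 ·  0  0  0  0  0  0  0  0
 P  0  0  1  1  1  1  1  1
 H  0  0  1  1  1  1  1  2
 T  0  1  1  1  1  1  1  2
 H  0  1  1  1  1  1  1  2
 P  0  1  2  2  2  2  2  2
 L  0  1  2  2  3  3  3  3
dp[6][7] = 3. One LCS (by backtracking along matches): PPL.

3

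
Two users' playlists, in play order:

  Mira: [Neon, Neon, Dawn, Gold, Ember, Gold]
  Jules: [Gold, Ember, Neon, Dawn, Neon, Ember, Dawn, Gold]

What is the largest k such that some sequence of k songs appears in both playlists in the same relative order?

Taking Neon [1,3], then Neon [2,5], then Dawn [3,7], then Gold [6,8] gives a common subsequence of length 4. The LCS DP gives dp[6][8] = 4, so this is optimal.

4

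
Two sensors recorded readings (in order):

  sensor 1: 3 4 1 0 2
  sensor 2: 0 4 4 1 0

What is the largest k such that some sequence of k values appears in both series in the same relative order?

One common subsequence of length 3: 4 [2,3], then 1 [3,4], then 0 [4,5], and the DP table's final entry dp[5][5] is also 3, so no common subsequence is longer.

3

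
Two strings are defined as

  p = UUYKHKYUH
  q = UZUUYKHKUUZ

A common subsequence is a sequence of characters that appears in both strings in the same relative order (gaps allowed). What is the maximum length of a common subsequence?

One common subsequence of length 7: U [1,3] → U [2,4] → Y [3,5] → K [4,6] → H [5,7] → K [6,8] → U [8,10]. dp[9][11] = 7 confirms this is the maximum.

7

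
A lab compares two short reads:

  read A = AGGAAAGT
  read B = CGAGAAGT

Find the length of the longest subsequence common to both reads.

6

Let dp[i][j] be the LCS length of the first i bases of read A and the first j bases of read B. dp[i][j] = dp[i-1][j-1]+1 when the i-th and j-th bases match, else max(dp[i-1][j], dp[i][j-1]).
    ·  C  G  A  G  A  A  G  T
 ·  0  0  0  0  0  0  0  0  0
 A  0  0  0  1  1  1  1  1  1
 G  0  0  1  1  2  2  2  2  2
 G  0  0  1  1  2  2  2  3  3
 A  0  0  1  2  2  3  3  3  3
 A  0  0  1  2  2  3  4  4  4
 A  0  0  1  2  2  3  4  4  4
 G  0  0  1  2  3  3  4  5  5
 T  0  0  1  2  3  3  4  5  6
dp[8][8] = 6. One LCS (by backtracking along matches): AGAAGT.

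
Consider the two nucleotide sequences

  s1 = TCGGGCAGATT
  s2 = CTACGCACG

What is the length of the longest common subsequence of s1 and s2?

6

Let dp[i][j] be the LCS length of the first i bases of s1 and the first j bases of s2. dp[i][j] = dp[i-1][j-1]+1 when the i-th and j-th bases match, else max(dp[i-1][j], dp[i][j-1]).
    ·  C  T  A  C  G  C  A  C  G
 ·  0  0  0  0  0  0  0  0  0  0
 T  0  0  1  1  1  1  1  1  1  1
 C  0  1  1  1  2  2  2  2  2  2
 G  0  1  1  1  2  3  3  3  3  3
 G  0  1  1  1  2  3  3  3  3  4
 G  0  1  1  1  2  3  3  3  3  4
 C  0  1  1  1  2  3  4  4  4  4
 A  0  1  1  2  2  3  4  5  5  5
 G  0  1  1  2  2  3  4  5  5  6
 A  0  1  1  2  2  3  4  5  5  6
 T  0  1  2  2  2  3  4  5  5  6
 T  0  1  2  2  2  3  4  5  5  6
dp[11][9] = 6. One LCS (by backtracking along matches): TCGCAG.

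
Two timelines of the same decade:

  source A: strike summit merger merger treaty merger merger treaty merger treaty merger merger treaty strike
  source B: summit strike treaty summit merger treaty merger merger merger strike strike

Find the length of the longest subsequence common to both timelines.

8

Match strike at source A[1]=source B[2]; then summit at source A[2]=source B[4]; then merger at source A[4]=source B[5]; then treaty at source A[5]=source B[6]; then merger at source A[6]=source B[7]; then merger at source A[7]=source B[8]; then merger at source A[9]=source B[9]; then strike at source A[14]=source B[11] — 8 events in the same relative order in both. dp[14][11] = 8 confirms this is the maximum.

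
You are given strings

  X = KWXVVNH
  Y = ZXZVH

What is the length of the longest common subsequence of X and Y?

Match X [3,2]; then V [5,4]; then H [7,5] — 3 characters in the same relative order in both. Since dp[7][5] = 3, nothing longer is possible.

3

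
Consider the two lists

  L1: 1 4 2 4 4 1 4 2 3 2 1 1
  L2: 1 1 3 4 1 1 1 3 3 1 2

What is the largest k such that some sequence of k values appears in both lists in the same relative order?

5

Taking 1 (L1 #1, L2 #2); then 4 (L1 #2, L2 #4); then 1 (L1 #6, L2 #7); then 3 (L1 #9, L2 #9); then 2 (L1 #10, L2 #11) gives a common subsequence of length 5, and the DP table's final entry dp[12][11] is also 5, so no common subsequence is longer.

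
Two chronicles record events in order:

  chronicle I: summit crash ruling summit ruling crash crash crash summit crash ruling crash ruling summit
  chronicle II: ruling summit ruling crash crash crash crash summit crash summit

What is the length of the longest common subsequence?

9

Match ruling at chronicle I[3]=chronicle II[1] → summit at chronicle I[4]=chronicle II[2] → ruling at chronicle I[5]=chronicle II[3] → crash at chronicle I[6]=chronicle II[5] → crash at chronicle I[7]=chronicle II[6] → crash at chronicle I[8]=chronicle II[7] → summit at chronicle I[9]=chronicle II[8] → crash at chronicle I[12]=chronicle II[9] → summit at chronicle I[14]=chronicle II[10] — 9 events in the same relative order in both. Since dp[14][10] = 9, nothing longer is possible.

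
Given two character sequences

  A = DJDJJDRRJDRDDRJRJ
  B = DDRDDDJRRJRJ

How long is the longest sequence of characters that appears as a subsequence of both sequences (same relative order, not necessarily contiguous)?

One common subsequence of length 10: D at A[3]=B[1] → D at A[6]=B[2] → R at A[8]=B[3] → D at A[10]=B[4] → D at A[12]=B[5] → D at A[13]=B[6] → R at A[14]=B[9] → J at A[15]=B[10] → R at A[16]=B[11] → J at A[17]=B[12]. The LCS DP gives dp[17][12] = 10, so this is optimal.

10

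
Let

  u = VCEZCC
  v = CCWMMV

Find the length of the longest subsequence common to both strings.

2

Let dp[i][j] be the LCS length of the first i characters of u and the first j characters of v. dp[i][j] = dp[i-1][j-1]+1 when the i-th and j-th characters match, else max(dp[i-1][j], dp[i][j-1]).
    ·  C  C  W  M  M  V
 ·  0  0  0  0  0  0  0
 V  0  0  0  0  0  0  1
 C  0  1  1  1  1  1  1
 E  0  1  1  1  1  1  1
 Z  0  1  1  1  1  1  1
 C  0  1  2  2  2  2  2
 C  0  1  2  2  2  2  2
dp[6][6] = 2. One LCS (by backtracking along matches): CC.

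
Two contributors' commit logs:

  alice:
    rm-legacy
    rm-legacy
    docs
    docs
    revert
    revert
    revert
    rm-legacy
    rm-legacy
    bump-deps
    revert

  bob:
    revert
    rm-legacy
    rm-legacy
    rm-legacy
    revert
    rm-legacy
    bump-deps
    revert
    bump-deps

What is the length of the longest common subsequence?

6

Taking rm-legacy [1,3], rm-legacy [2,4], revert [7,5], rm-legacy [9,6], bump-deps [10,7], revert [11,8] gives a common subsequence of length 6. Since dp[11][9] = 6, nothing longer is possible.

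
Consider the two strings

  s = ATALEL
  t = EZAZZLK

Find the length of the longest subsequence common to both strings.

Let dp[i][j] be the LCS length of the first i characters of s and the first j characters of t. dp[i][j] = dp[i-1][j-1]+1 when the i-th and j-th characters match, else max(dp[i-1][j], dp[i][j-1]).
    ·  E  Z  A  Z  Z  L  K
 ·  0  0  0  0  0  0  0  0
 A  0  0  0  1  1  1  1  1
 T  0  0  0  1  1  1  1  1
 A  0  0  0  1  1  1  1  1
 L  0  0  0  1  1  1  2  2
 E  0  1  1  1  1  1  2  2
 L  0  1  1  1  1  1  2  2
dp[6][7] = 2. One LCS (by backtracking along matches): AL.

2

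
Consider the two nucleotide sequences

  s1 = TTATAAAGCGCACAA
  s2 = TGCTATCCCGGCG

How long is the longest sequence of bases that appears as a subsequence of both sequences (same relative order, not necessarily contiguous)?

7

Taking T [1,1]; then T [2,4]; then A [3,5]; then T [4,6]; then G [8,11]; then C [9,12]; then G [10,13] gives a common subsequence of length 7. The LCS DP gives dp[15][13] = 7, so this is optimal.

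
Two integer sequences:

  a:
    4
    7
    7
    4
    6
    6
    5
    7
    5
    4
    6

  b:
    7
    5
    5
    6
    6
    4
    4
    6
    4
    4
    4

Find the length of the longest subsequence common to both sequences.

Let dp[i][j] be the LCS length of the first i values of a and the first j values of b. dp[i][j] = dp[i-1][j-1]+1 when the i-th and j-th values match, else max(dp[i-1][j], dp[i][j-1]).
    ·  7  5  5  6  6  4  4  6  4  4  4
 ·  0  0  0  0  0  0  0  0  0  0  0  0
 4  0  0  0  0  0  0  1  1  1  1  1  1
 7  0  1  1  1  1  1  1  1  1  1  1  1
 7  0  1  1  1  1  1  1  1  1  1  1  1
 4  0  1  1  1  1  1  2  2  2  2  2  2
 6  0  1  1  1  2  2  2  2  3  3  3  3
 6  0  1  1  1  2  3  3  3  3  3  3  3
 5  0  1  2  2  2  3  3  3  3  3  3  3
 7  0  1  2  2  2  3  3  3  3  3  3  3
 5  0  1  2  3  3  3  3  3  3  3  3  3
 4  0  1  2  3  3  3  4  4  4  4  4  4
 6  0  1  2  3  4  4  4  4  5  5  5  5
dp[11][11] = 5. One LCS (by backtracking along matches): 7, 6, 6, 4, 6.

5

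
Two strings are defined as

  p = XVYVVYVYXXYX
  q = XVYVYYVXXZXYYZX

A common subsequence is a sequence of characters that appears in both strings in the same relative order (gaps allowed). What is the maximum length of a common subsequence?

Pick X (p #1, q #1); then V (p #2, q #2); then Y (p #3, q #3); then V (p #4, q #4); then Y (p #6, q #6); then V (p #7, q #7); then X (p #9, q #9); then X (p #10, q #11); then Y (p #11, q #13); then X (p #12, q #15); all 10 characters appear in both, in order. dp[12][15] = 10 confirms this is the maximum.

10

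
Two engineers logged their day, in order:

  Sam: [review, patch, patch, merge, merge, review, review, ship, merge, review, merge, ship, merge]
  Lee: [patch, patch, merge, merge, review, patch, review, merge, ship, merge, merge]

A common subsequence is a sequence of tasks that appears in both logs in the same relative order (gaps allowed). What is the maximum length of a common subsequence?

9

Pick patch (Sam #2, Lee #1) → patch (Sam #3, Lee #2) → merge (Sam #4, Lee #3) → merge (Sam #5, Lee #4) → review (Sam #6, Lee #5) → review (Sam #7, Lee #7) → ship (Sam #8, Lee #9) → merge (Sam #11, Lee #10) → merge (Sam #13, Lee #11); all 9 tasks appear in both, in order. dp[13][11] = 9 confirms this is the maximum.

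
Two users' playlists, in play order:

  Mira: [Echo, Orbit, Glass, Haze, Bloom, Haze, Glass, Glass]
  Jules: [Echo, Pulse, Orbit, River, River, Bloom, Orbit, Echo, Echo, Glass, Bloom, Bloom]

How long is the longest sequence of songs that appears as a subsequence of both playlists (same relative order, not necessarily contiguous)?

Taking Echo (Mira #1, Jules #1), then Orbit (Mira #2, Jules #7), then Glass (Mira #3, Jules #10), then Bloom (Mira #5, Jules #12) gives a common subsequence of length 4. Since dp[8][12] = 4, nothing longer is possible.

4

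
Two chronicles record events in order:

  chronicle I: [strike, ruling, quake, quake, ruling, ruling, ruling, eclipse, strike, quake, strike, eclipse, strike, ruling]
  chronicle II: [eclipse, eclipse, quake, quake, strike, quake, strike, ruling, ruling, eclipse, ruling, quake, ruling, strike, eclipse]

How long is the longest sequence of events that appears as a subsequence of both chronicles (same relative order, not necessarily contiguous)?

One common subsequence of length 8: strike (chronicle I #1, chronicle II #5); then quake (chronicle I #3, chronicle II #6); then ruling (chronicle I #5, chronicle II #8); then ruling (chronicle I #6, chronicle II #9); then ruling (chronicle I #7, chronicle II #11); then quake (chronicle I #10, chronicle II #12); then strike (chronicle I #11, chronicle II #14); then eclipse (chronicle I #12, chronicle II #15). The LCS DP gives dp[14][15] = 8, so this is optimal.

8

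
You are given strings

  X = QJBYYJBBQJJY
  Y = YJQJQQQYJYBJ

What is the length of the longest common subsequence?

6

Let dp[i][j] be the LCS length of the first i characters of X and the first j characters of Y. dp[i][j] = dp[i-1][j-1]+1 when the i-th and j-th characters match, else max(dp[i-1][j], dp[i][j-1]).
    ·  Y  J  Q  J  Q  Q  Q  Y  J  Y  B  J
 ·  0  0  0  0  0  0  0  0  0  0  0  0  0
 Q  0  0  0  1  1  1  1  1  1  1  1  1  1
 J  0  0  1  1  2  2  2  2  2  2  2  2  2
 B  0  0  1  1  2  2  2  2  2  2  2  3  3
 Y  0  1  1  1  2  2  2  2  3  3  3  3  3
 Y  0  1  1  1  2  2  2  2  3  3  4  4  4
 J  0  1  2  2  2  2  2  2  3  4  4  4  5
 B  0  1  2  2  2  2  2  2  3  4  4  5  5
 B  0  1  2  2  2  2  2  2  3  4  4  5  5
 Q  0  1  2  3  3  3  3  3  3  4  4  5  5
 J  0  1  2  3  4  4  4  4  4  4  4  5  6
 J  0  1  2  3  4  4  4  4  4  5  5  5  6
 Y  0  1  2  3  4  4  4  4  5  5  6  6  6
dp[12][12] = 6. One LCS (by backtracking along matches): QJYYBJ.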